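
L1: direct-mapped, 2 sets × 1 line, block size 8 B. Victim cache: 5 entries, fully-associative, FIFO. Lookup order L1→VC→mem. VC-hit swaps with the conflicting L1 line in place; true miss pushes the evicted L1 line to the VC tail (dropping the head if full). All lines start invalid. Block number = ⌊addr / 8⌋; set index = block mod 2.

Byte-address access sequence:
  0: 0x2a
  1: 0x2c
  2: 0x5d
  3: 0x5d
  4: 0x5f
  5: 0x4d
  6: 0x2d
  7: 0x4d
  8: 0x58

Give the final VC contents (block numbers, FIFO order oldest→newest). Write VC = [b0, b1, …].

  [0] addr=0x2a blk=5 s=1: MISS | VC []
  [1] addr=0x2c blk=5 s=1: L1-HIT | VC []
  [2] addr=0x5d blk=11 s=1: MISS | VC [5]
  [3] addr=0x5d blk=11 s=1: L1-HIT | VC [5]
  [4] addr=0x5f blk=11 s=1: L1-HIT | VC [5]
  [5] addr=0x4d blk=9 s=1: MISS | VC [5, 11]
  [6] addr=0x2d blk=5 s=1: VC-HIT | VC [9, 11]
  [7] addr=0x4d blk=9 s=1: VC-HIT | VC [5, 11]
  [8] addr=0x58 blk=11 s=1: VC-HIT | VC [5, 9]

VC = [5, 9]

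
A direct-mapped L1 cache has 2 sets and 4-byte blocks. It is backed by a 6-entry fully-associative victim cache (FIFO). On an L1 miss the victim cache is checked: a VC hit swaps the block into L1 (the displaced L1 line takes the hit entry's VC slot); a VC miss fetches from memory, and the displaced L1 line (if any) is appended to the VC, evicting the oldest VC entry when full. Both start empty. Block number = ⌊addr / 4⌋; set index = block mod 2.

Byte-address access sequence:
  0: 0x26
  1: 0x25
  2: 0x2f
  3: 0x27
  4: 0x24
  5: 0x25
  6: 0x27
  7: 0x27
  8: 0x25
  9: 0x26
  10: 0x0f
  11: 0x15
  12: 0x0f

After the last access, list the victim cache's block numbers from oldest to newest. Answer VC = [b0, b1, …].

VC = [11, 9, 5]

#0 0x26→b9/s1 MISS; vc=[]
#1 0x25→b9/s1 L1-HIT; vc=[]
#2 0x2f→b11/s1 MISS; vc=[9]
#3 0x27→b9/s1 VC-HIT; vc=[11]
#4 0x24→b9/s1 L1-HIT; vc=[11]
#5 0x25→b9/s1 L1-HIT; vc=[11]
#6 0x27→b9/s1 L1-HIT; vc=[11]
#7 0x27→b9/s1 L1-HIT; vc=[11]
#8 0x25→b9/s1 L1-HIT; vc=[11]
#9 0x26→b9/s1 L1-HIT; vc=[11]
#10 0xf→b3/s1 MISS; vc=[11,9]
#11 0x15→b5/s1 MISS; vc=[11,9,3]
#12 0xf→b3/s1 VC-HIT; vc=[11,9,5]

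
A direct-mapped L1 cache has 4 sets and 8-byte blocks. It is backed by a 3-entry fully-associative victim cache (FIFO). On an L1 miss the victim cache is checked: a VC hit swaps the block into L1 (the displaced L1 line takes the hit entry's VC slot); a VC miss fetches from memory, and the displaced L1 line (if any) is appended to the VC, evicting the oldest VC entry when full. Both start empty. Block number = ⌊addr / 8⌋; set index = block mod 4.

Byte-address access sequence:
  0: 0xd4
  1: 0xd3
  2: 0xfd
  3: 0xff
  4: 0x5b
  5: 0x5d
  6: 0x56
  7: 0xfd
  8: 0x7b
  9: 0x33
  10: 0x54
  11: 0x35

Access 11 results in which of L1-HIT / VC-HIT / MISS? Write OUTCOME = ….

0: 0xd4 (blk 26, set 2) → MISS  vc=[]
1: 0xd3 (blk 26, set 2) → L1-HIT  vc=[]
2: 0xfd (blk 31, set 3) → MISS  vc=[]
3: 0xff (blk 31, set 3) → L1-HIT  vc=[]
4: 0x5b (blk 11, set 3) → MISS  vc=[31]
5: 0x5d (blk 11, set 3) → L1-HIT  vc=[31]
6: 0x56 (blk 10, set 2) → MISS  vc=[31, 26]
7: 0xfd (blk 31, set 3) → VC-HIT  vc=[11, 26]
8: 0x7b (blk 15, set 3) → MISS  vc=[11, 26, 31]
9: 0x33 (blk 6, set 2) → MISS  vc=[26, 31, 10]
10: 0x54 (blk 10, set 2) → VC-HIT  vc=[26, 31, 6]
11: 0x35 (blk 6, set 2) → VC-HIT  vc=[26, 31, 10]

OUTCOME = VC-HIT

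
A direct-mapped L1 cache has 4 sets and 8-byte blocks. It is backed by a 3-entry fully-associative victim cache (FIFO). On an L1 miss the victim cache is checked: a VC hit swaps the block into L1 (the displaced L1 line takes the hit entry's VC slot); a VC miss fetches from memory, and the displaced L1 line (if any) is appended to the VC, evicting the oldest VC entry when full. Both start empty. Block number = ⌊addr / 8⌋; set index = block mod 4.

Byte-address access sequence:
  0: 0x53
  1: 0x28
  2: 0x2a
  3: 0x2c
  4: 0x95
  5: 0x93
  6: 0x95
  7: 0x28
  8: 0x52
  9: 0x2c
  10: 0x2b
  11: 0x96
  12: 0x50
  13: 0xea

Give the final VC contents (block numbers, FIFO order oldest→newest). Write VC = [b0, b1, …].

VC = [18, 5]

#0 0x53→b10/s2 MISS; vc=[]
#1 0x28→b5/s1 MISS; vc=[]
#2 0x2a→b5/s1 L1-HIT; vc=[]
#3 0x2c→b5/s1 L1-HIT; vc=[]
#4 0x95→b18/s2 MISS; vc=[10]
#5 0x93→b18/s2 L1-HIT; vc=[10]
#6 0x95→b18/s2 L1-HIT; vc=[10]
#7 0x28→b5/s1 L1-HIT; vc=[10]
#8 0x52→b10/s2 VC-HIT; vc=[18]
#9 0x2c→b5/s1 L1-HIT; vc=[18]
#10 0x2b→b5/s1 L1-HIT; vc=[18]
#11 0x96→b18/s2 VC-HIT; vc=[10]
#12 0x50→b10/s2 VC-HIT; vc=[18]
#13 0xea→b29/s1 MISS; vc=[18,5]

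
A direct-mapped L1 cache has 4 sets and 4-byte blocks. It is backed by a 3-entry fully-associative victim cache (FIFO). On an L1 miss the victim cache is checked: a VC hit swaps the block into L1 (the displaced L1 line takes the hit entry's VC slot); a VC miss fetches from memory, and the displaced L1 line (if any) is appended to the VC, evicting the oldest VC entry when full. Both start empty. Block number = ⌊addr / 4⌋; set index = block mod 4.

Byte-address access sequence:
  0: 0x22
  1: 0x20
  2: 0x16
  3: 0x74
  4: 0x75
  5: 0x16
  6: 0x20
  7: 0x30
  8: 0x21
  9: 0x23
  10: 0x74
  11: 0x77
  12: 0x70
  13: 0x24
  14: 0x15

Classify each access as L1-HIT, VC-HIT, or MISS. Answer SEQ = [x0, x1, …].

  [0] addr=0x22 blk=8 s=0: MISS | VC []
  [1] addr=0x20 blk=8 s=0: L1-HIT | VC []
  [2] addr=0x16 blk=5 s=1: MISS | VC []
  [3] addr=0x74 blk=29 s=1: MISS | VC [5]
  [4] addr=0x75 blk=29 s=1: L1-HIT | VC [5]
  [5] addr=0x16 blk=5 s=1: VC-HIT | VC [29]
  [6] addr=0x20 blk=8 s=0: L1-HIT | VC [29]
  [7] addr=0x30 blk=12 s=0: MISS | VC [29, 8]
  [8] addr=0x21 blk=8 s=0: VC-HIT | VC [29, 12]
  [9] addr=0x23 blk=8 s=0: L1-HIT | VC [29, 12]
  [10] addr=0x74 blk=29 s=1: VC-HIT | VC [5, 12]
  [11] addr=0x77 blk=29 s=1: L1-HIT | VC [5, 12]
  [12] addr=0x70 blk=28 s=0: MISS | VC [5, 12, 8]
  [13] addr=0x24 blk=9 s=1: MISS | VC [12, 8, 29]
  [14] addr=0x15 blk=5 s=1: MISS | VC [8, 29, 9]

SEQ = [MISS, L1-HIT, MISS, MISS, L1-HIT, VC-HIT, L1-HIT, MISS, VC-HIT, L1-HIT, VC-HIT, L1-HIT, MISS, MISS, MISS]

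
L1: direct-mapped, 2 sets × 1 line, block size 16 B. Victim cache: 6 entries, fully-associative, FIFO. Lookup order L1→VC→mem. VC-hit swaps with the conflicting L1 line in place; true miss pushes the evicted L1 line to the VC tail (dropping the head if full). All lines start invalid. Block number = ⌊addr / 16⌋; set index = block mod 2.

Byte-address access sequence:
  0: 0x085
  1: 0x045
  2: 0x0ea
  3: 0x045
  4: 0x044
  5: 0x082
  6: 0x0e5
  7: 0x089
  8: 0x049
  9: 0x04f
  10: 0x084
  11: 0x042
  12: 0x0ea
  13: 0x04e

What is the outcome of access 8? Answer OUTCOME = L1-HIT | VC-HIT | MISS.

0: 0x85 (blk 8, set 0) → MISS  vc=[]
1: 0x45 (blk 4, set 0) → MISS  vc=[8]
2: 0xea (blk 14, set 0) → MISS  vc=[8, 4]
3: 0x45 (blk 4, set 0) → VC-HIT  vc=[8, 14]
4: 0x44 (blk 4, set 0) → L1-HIT  vc=[8, 14]
5: 0x82 (blk 8, set 0) → VC-HIT  vc=[4, 14]
6: 0xe5 (blk 14, set 0) → VC-HIT  vc=[4, 8]
7: 0x89 (blk 8, set 0) → VC-HIT  vc=[4, 14]
8: 0x49 (blk 4, set 0) → VC-HIT  vc=[8, 14]
9: 0x4f (blk 4, set 0) → L1-HIT  vc=[8, 14]
10: 0x84 (blk 8, set 0) → VC-HIT  vc=[4, 14]
11: 0x42 (blk 4, set 0) → VC-HIT  vc=[8, 14]
12: 0xea (blk 14, set 0) → VC-HIT  vc=[8, 4]
13: 0x4e (blk 4, set 0) → VC-HIT  vc=[8, 14]

OUTCOME = VC-HIT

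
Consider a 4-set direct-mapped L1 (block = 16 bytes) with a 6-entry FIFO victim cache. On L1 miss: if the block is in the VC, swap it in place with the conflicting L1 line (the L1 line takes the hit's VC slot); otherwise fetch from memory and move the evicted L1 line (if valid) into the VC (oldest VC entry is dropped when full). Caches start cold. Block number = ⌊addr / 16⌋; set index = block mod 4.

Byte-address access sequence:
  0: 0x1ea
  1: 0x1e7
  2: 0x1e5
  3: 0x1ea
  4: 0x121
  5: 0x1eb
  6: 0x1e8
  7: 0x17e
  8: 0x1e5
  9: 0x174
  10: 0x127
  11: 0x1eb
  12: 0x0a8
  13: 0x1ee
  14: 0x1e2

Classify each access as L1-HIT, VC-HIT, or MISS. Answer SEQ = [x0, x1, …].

0: 0x1ea (blk 30, set 2) → MISS  vc=[]
1: 0x1e7 (blk 30, set 2) → L1-HIT  vc=[]
2: 0x1e5 (blk 30, set 2) → L1-HIT  vc=[]
3: 0x1ea (blk 30, set 2) → L1-HIT  vc=[]
4: 0x121 (blk 18, set 2) → MISS  vc=[30]
5: 0x1eb (blk 30, set 2) → VC-HIT  vc=[18]
6: 0x1e8 (blk 30, set 2) → L1-HIT  vc=[18]
7: 0x17e (blk 23, set 3) → MISS  vc=[18]
8: 0x1e5 (blk 30, set 2) → L1-HIT  vc=[18]
9: 0x174 (blk 23, set 3) → L1-HIT  vc=[18]
10: 0x127 (blk 18, set 2) → VC-HIT  vc=[30]
11: 0x1eb (blk 30, set 2) → VC-HIT  vc=[18]
12: 0xa8 (blk 10, set 2) → MISS  vc=[18, 30]
13: 0x1ee (blk 30, set 2) → VC-HIT  vc=[18, 10]
14: 0x1e2 (blk 30, set 2) → L1-HIT  vc=[18, 10]

SEQ = [MISS, L1-HIT, L1-HIT, L1-HIT, MISS, VC-HIT, L1-HIT, MISS, L1-HIT, L1-HIT, VC-HIT, VC-HIT, MISS, VC-HIT, L1-HIT]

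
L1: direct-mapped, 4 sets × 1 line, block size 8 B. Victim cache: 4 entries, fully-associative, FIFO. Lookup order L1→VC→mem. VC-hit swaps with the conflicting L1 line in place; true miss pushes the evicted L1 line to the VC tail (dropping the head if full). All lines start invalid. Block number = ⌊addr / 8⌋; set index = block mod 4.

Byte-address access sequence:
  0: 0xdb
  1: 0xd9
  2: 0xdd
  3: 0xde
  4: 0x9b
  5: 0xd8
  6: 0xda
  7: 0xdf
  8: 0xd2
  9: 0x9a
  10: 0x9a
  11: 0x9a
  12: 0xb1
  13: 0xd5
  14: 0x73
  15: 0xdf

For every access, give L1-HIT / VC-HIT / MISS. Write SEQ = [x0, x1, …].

#0 0xdb→b27/s3 MISS; vc=[]
#1 0xd9→b27/s3 L1-HIT; vc=[]
#2 0xdd→b27/s3 L1-HIT; vc=[]
#3 0xde→b27/s3 L1-HIT; vc=[]
#4 0x9b→b19/s3 MISS; vc=[27]
#5 0xd8→b27/s3 VC-HIT; vc=[19]
#6 0xda→b27/s3 L1-HIT; vc=[19]
#7 0xdf→b27/s3 L1-HIT; vc=[19]
#8 0xd2→b26/s2 MISS; vc=[19]
#9 0x9a→b19/s3 VC-HIT; vc=[27]
#10 0x9a→b19/s3 L1-HIT; vc=[27]
#11 0x9a→b19/s3 L1-HIT; vc=[27]
#12 0xb1→b22/s2 MISS; vc=[27,26]
#13 0xd5→b26/s2 VC-HIT; vc=[27,22]
#14 0x73→b14/s2 MISS; vc=[27,22,26]
#15 0xdf→b27/s3 VC-HIT; vc=[19,22,26]

SEQ = [MISS, L1-HIT, L1-HIT, L1-HIT, MISS, VC-HIT, L1-HIT, L1-HIT, MISS, VC-HIT, L1-HIT, L1-HIT, MISS, VC-HIT, MISS, VC-HIT]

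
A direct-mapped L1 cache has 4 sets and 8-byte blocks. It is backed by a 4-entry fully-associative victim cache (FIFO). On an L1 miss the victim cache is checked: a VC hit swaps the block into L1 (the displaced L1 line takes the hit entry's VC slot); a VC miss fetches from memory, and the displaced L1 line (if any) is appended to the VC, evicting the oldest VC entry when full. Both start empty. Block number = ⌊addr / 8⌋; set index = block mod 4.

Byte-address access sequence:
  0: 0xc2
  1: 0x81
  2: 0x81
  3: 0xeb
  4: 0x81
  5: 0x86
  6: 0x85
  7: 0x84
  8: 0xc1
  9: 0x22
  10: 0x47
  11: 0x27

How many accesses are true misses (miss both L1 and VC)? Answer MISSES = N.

MISSES = 5

0: 0xc2 (blk 24, set 0) → MISS  vc=[]
1: 0x81 (blk 16, set 0) → MISS  vc=[24]
2: 0x81 (blk 16, set 0) → L1-HIT  vc=[24]
3: 0xeb (blk 29, set 1) → MISS  vc=[24]
4: 0x81 (blk 16, set 0) → L1-HIT  vc=[24]
5: 0x86 (blk 16, set 0) → L1-HIT  vc=[24]
6: 0x85 (blk 16, set 0) → L1-HIT  vc=[24]
7: 0x84 (blk 16, set 0) → L1-HIT  vc=[24]
8: 0xc1 (blk 24, set 0) → VC-HIT  vc=[16]
9: 0x22 (blk 4, set 0) → MISS  vc=[16, 24]
10: 0x47 (blk 8, set 0) → MISS  vc=[16, 24, 4]
11: 0x27 (blk 4, set 0) → VC-HIT  vc=[16, 24, 8]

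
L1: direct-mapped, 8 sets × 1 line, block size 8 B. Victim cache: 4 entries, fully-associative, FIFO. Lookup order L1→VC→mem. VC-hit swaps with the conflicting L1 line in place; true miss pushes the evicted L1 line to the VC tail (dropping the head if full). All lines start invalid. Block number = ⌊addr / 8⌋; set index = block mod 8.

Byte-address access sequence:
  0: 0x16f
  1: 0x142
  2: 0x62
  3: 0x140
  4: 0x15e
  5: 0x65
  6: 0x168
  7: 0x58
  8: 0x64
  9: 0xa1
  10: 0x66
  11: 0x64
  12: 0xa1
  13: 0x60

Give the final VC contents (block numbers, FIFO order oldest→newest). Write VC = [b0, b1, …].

VC = [43, 20]

#0 0x16f→b45/s5 MISS; vc=[]
#1 0x142→b40/s0 MISS; vc=[]
#2 0x62→b12/s4 MISS; vc=[]
#3 0x140→b40/s0 L1-HIT; vc=[]
#4 0x15e→b43/s3 MISS; vc=[]
#5 0x65→b12/s4 L1-HIT; vc=[]
#6 0x168→b45/s5 L1-HIT; vc=[]
#7 0x58→b11/s3 MISS; vc=[43]
#8 0x64→b12/s4 L1-HIT; vc=[43]
#9 0xa1→b20/s4 MISS; vc=[43,12]
#10 0x66→b12/s4 VC-HIT; vc=[43,20]
#11 0x64→b12/s4 L1-HIT; vc=[43,20]
#12 0xa1→b20/s4 VC-HIT; vc=[43,12]
#13 0x60→b12/s4 VC-HIT; vc=[43,20]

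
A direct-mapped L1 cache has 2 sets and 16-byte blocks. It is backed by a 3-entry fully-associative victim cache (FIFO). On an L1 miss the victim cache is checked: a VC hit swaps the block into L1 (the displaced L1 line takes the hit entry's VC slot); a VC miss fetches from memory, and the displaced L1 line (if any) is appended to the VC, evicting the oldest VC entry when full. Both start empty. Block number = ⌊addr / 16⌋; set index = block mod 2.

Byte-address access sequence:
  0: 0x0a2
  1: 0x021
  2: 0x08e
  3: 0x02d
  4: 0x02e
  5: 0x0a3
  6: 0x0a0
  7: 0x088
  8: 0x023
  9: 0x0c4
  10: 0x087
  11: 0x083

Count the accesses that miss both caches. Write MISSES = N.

  [0] addr=0xa2 blk=10 s=0: MISS | VC []
  [1] addr=0x21 blk=2 s=0: MISS | VC [10]
  [2] addr=0x8e blk=8 s=0: MISS | VC [10, 2]
  [3] addr=0x2d blk=2 s=0: VC-HIT | VC [10, 8]
  [4] addr=0x2e blk=2 s=0: L1-HIT | VC [10, 8]
  [5] addr=0xa3 blk=10 s=0: VC-HIT | VC [2, 8]
  [6] addr=0xa0 blk=10 s=0: L1-HIT | VC [2, 8]
  [7] addr=0x88 blk=8 s=0: VC-HIT | VC [2, 10]
  [8] addr=0x23 blk=2 s=0: VC-HIT | VC [8, 10]
  [9] addr=0xc4 blk=12 s=0: MISS | VC [8, 10, 2]
  [10] addr=0x87 blk=8 s=0: VC-HIT | VC [12, 10, 2]
  [11] addr=0x83 blk=8 s=0: L1-HIT | VC [12, 10, 2]

MISSES = 4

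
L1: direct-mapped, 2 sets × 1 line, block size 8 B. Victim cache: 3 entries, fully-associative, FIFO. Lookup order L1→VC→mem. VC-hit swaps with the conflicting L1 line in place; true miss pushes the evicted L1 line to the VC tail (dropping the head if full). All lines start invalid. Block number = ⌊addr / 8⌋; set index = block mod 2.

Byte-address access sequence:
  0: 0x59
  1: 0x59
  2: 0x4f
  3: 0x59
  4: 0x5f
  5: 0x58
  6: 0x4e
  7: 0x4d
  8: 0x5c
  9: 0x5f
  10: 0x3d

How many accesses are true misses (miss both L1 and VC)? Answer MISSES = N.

0: 0x59 (blk 11, set 1) → MISS  vc=[]
1: 0x59 (blk 11, set 1) → L1-HIT  vc=[]
2: 0x4f (blk 9, set 1) → MISS  vc=[11]
3: 0x59 (blk 11, set 1) → VC-HIT  vc=[9]
4: 0x5f (blk 11, set 1) → L1-HIT  vc=[9]
5: 0x58 (blk 11, set 1) → L1-HIT  vc=[9]
6: 0x4e (blk 9, set 1) → VC-HIT  vc=[11]
7: 0x4d (blk 9, set 1) → L1-HIT  vc=[11]
8: 0x5c (blk 11, set 1) → VC-HIT  vc=[9]
9: 0x5f (blk 11, set 1) → L1-HIT  vc=[9]
10: 0x3d (blk 7, set 1) → MISS  vc=[9, 11]

MISSES = 3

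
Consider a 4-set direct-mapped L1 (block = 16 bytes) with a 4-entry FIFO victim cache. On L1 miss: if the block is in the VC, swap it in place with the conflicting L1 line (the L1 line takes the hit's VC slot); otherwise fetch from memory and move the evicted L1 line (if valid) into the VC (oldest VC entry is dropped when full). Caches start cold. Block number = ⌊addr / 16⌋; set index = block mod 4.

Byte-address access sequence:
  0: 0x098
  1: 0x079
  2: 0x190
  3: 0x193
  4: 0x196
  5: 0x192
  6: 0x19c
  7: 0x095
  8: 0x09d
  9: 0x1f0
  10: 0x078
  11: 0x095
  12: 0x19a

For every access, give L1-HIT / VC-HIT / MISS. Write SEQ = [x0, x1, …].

#0 0x98→b9/s1 MISS; vc=[]
#1 0x79→b7/s3 MISS; vc=[]
#2 0x190→b25/s1 MISS; vc=[9]
#3 0x193→b25/s1 L1-HIT; vc=[9]
#4 0x196→b25/s1 L1-HIT; vc=[9]
#5 0x192→b25/s1 L1-HIT; vc=[9]
#6 0x19c→b25/s1 L1-HIT; vc=[9]
#7 0x95→b9/s1 VC-HIT; vc=[25]
#8 0x9d→b9/s1 L1-HIT; vc=[25]
#9 0x1f0→b31/s3 MISS; vc=[25,7]
#10 0x78→b7/s3 VC-HIT; vc=[25,31]
#11 0x95→b9/s1 L1-HIT; vc=[25,31]
#12 0x19a→b25/s1 VC-HIT; vc=[9,31]

SEQ = [MISS, MISS, MISS, L1-HIT, L1-HIT, L1-HIT, L1-HIT, VC-HIT, L1-HIT, MISS, VC-HIT, L1-HIT, VC-HIT]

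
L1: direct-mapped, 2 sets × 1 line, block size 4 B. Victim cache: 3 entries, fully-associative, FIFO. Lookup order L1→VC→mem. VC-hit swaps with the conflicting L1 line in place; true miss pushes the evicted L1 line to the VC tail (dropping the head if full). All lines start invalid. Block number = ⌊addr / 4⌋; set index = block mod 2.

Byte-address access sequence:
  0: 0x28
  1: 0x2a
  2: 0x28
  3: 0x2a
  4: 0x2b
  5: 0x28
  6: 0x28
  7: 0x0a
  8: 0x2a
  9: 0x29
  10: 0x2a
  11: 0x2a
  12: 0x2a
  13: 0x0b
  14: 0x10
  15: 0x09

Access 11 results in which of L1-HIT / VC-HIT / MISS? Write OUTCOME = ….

OUTCOME = L1-HIT

#0 0x28→b10/s0 MISS; vc=[]
#1 0x2a→b10/s0 L1-HIT; vc=[]
#2 0x28→b10/s0 L1-HIT; vc=[]
#3 0x2a→b10/s0 L1-HIT; vc=[]
#4 0x2b→b10/s0 L1-HIT; vc=[]
#5 0x28→b10/s0 L1-HIT; vc=[]
#6 0x28→b10/s0 L1-HIT; vc=[]
#7 0xa→b2/s0 MISS; vc=[10]
#8 0x2a→b10/s0 VC-HIT; vc=[2]
#9 0x29→b10/s0 L1-HIT; vc=[2]
#10 0x2a→b10/s0 L1-HIT; vc=[2]
#11 0x2a→b10/s0 L1-HIT; vc=[2]
#12 0x2a→b10/s0 L1-HIT; vc=[2]
#13 0xb→b2/s0 VC-HIT; vc=[10]
#14 0x10→b4/s0 MISS; vc=[10,2]
#15 0x9→b2/s0 VC-HIT; vc=[10,4]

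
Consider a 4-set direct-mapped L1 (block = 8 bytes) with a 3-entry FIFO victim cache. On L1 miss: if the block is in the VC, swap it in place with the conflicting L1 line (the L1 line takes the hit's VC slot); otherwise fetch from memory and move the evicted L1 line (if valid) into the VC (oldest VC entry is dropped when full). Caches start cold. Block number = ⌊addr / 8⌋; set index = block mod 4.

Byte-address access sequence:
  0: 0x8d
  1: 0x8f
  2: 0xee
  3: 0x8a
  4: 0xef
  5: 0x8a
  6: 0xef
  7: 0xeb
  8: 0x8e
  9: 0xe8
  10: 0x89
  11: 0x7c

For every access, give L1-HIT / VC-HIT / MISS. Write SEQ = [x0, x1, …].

SEQ = [MISS, L1-HIT, MISS, VC-HIT, VC-HIT, VC-HIT, VC-HIT, L1-HIT, VC-HIT, VC-HIT, VC-HIT, MISS]

0: 0x8d (blk 17, set 1) → MISS  vc=[]
1: 0x8f (blk 17, set 1) → L1-HIT  vc=[]
2: 0xee (blk 29, set 1) → MISS  vc=[17]
3: 0x8a (blk 17, set 1) → VC-HIT  vc=[29]
4: 0xef (blk 29, set 1) → VC-HIT  vc=[17]
5: 0x8a (blk 17, set 1) → VC-HIT  vc=[29]
6: 0xef (blk 29, set 1) → VC-HIT  vc=[17]
7: 0xeb (blk 29, set 1) → L1-HIT  vc=[17]
8: 0x8e (blk 17, set 1) → VC-HIT  vc=[29]
9: 0xe8 (blk 29, set 1) → VC-HIT  vc=[17]
10: 0x89 (blk 17, set 1) → VC-HIT  vc=[29]
11: 0x7c (blk 15, set 3) → MISS  vc=[29]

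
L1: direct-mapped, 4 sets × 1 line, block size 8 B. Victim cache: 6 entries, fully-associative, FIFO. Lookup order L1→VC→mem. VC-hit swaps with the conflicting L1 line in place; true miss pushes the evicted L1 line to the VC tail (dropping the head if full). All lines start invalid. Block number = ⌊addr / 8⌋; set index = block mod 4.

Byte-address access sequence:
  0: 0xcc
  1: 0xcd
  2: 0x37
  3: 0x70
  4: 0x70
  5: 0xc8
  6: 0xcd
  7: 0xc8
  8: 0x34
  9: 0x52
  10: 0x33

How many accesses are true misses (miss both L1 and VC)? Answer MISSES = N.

MISSES = 4

  [0] addr=0xcc blk=25 s=1: MISS | VC []
  [1] addr=0xcd blk=25 s=1: L1-HIT | VC []
  [2] addr=0x37 blk=6 s=2: MISS | VC []
  [3] addr=0x70 blk=14 s=2: MISS | VC [6]
  [4] addr=0x70 blk=14 s=2: L1-HIT | VC [6]
  [5] addr=0xc8 blk=25 s=1: L1-HIT | VC [6]
  [6] addr=0xcd blk=25 s=1: L1-HIT | VC [6]
  [7] addr=0xc8 blk=25 s=1: L1-HIT | VC [6]
  [8] addr=0x34 blk=6 s=2: VC-HIT | VC [14]
  [9] addr=0x52 blk=10 s=2: MISS | VC [14, 6]
  [10] addr=0x33 blk=6 s=2: VC-HIT | VC [14, 10]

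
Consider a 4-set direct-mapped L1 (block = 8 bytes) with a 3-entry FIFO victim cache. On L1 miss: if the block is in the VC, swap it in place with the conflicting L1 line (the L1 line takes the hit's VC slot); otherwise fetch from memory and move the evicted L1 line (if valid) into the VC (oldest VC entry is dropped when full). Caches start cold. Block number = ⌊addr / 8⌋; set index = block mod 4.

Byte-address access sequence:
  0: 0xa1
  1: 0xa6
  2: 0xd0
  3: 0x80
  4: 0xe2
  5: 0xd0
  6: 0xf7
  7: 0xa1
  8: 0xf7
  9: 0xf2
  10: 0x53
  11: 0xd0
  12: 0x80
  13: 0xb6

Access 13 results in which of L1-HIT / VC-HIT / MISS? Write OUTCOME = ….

OUTCOME = MISS

  [0] addr=0xa1 blk=20 s=0: MISS | VC []
  [1] addr=0xa6 blk=20 s=0: L1-HIT | VC []
  [2] addr=0xd0 blk=26 s=2: MISS | VC []
  [3] addr=0x80 blk=16 s=0: MISS | VC [20]
  [4] addr=0xe2 blk=28 s=0: MISS | VC [20, 16]
  [5] addr=0xd0 blk=26 s=2: L1-HIT | VC [20, 16]
  [6] addr=0xf7 blk=30 s=2: MISS | VC [20, 16, 26]
  [7] addr=0xa1 blk=20 s=0: VC-HIT | VC [28, 16, 26]
  [8] addr=0xf7 blk=30 s=2: L1-HIT | VC [28, 16, 26]
  [9] addr=0xf2 blk=30 s=2: L1-HIT | VC [28, 16, 26]
  [10] addr=0x53 blk=10 s=2: MISS | VC [16, 26, 30]
  [11] addr=0xd0 blk=26 s=2: VC-HIT | VC [16, 10, 30]
  [12] addr=0x80 blk=16 s=0: VC-HIT | VC [20, 10, 30]
  [13] addr=0xb6 blk=22 s=2: MISS | VC [10, 30, 26]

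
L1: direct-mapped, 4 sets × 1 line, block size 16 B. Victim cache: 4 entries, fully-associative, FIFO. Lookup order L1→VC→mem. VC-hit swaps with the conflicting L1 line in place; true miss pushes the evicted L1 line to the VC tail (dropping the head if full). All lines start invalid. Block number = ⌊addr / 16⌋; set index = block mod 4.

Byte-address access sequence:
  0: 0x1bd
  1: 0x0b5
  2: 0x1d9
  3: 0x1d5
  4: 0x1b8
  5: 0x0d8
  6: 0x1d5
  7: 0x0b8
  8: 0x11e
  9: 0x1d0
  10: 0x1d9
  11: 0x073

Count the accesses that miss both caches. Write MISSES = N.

  [0] addr=0x1bd blk=27 s=3: MISS | VC []
  [1] addr=0xb5 blk=11 s=3: MISS | VC [27]
  [2] addr=0x1d9 blk=29 s=1: MISS | VC [27]
  [3] addr=0x1d5 blk=29 s=1: L1-HIT | VC [27]
  [4] addr=0x1b8 blk=27 s=3: VC-HIT | VC [11]
  [5] addr=0xd8 blk=13 s=1: MISS | VC [11, 29]
  [6] addr=0x1d5 blk=29 s=1: VC-HIT | VC [11, 13]
  [7] addr=0xb8 blk=11 s=3: VC-HIT | VC [27, 13]
  [8] addr=0x11e blk=17 s=1: MISS | VC [27, 13, 29]
  [9] addr=0x1d0 blk=29 s=1: VC-HIT | VC [27, 13, 17]
  [10] addr=0x1d9 blk=29 s=1: L1-HIT | VC [27, 13, 17]
  [11] addr=0x73 blk=7 s=3: MISS | VC [27, 13, 17, 11]

MISSES = 6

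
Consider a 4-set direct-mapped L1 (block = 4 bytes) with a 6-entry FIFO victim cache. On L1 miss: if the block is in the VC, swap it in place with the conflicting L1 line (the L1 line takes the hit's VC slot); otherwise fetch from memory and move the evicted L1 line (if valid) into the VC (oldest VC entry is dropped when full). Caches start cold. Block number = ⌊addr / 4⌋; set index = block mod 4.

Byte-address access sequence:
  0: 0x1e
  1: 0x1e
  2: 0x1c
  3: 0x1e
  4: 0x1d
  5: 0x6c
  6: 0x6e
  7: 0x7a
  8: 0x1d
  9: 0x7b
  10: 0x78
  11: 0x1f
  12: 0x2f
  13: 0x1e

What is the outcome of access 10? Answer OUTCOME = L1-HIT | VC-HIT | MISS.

OUTCOME = L1-HIT

#0 0x1e→b7/s3 MISS; vc=[]
#1 0x1e→b7/s3 L1-HIT; vc=[]
#2 0x1c→b7/s3 L1-HIT; vc=[]
#3 0x1e→b7/s3 L1-HIT; vc=[]
#4 0x1d→b7/s3 L1-HIT; vc=[]
#5 0x6c→b27/s3 MISS; vc=[7]
#6 0x6e→b27/s3 L1-HIT; vc=[7]
#7 0x7a→b30/s2 MISS; vc=[7]
#8 0x1d→b7/s3 VC-HIT; vc=[27]
#9 0x7b→b30/s2 L1-HIT; vc=[27]
#10 0x78→b30/s2 L1-HIT; vc=[27]
#11 0x1f→b7/s3 L1-HIT; vc=[27]
#12 0x2f→b11/s3 MISS; vc=[27,7]
#13 0x1e→b7/s3 VC-HIT; vc=[27,11]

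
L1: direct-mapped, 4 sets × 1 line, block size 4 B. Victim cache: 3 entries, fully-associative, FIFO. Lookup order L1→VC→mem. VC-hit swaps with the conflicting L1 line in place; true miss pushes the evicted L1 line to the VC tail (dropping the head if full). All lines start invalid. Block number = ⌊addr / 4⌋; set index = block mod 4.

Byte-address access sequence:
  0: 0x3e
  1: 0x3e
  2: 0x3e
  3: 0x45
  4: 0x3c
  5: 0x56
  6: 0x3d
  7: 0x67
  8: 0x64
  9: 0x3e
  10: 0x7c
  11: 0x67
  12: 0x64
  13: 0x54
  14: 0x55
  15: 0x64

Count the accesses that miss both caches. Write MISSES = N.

  [0] addr=0x3e blk=15 s=3: MISS | VC []
  [1] addr=0x3e blk=15 s=3: L1-HIT | VC []
  [2] addr=0x3e blk=15 s=3: L1-HIT | VC []
  [3] addr=0x45 blk=17 s=1: MISS | VC []
  [4] addr=0x3c blk=15 s=3: L1-HIT | VC []
  [5] addr=0x56 blk=21 s=1: MISS | VC [17]
  [6] addr=0x3d blk=15 s=3: L1-HIT | VC [17]
  [7] addr=0x67 blk=25 s=1: MISS | VC [17, 21]
  [8] addr=0x64 blk=25 s=1: L1-HIT | VC [17, 21]
  [9] addr=0x3e blk=15 s=3: L1-HIT | VC [17, 21]
  [10] addr=0x7c blk=31 s=3: MISS | VC [17, 21, 15]
  [11] addr=0x67 blk=25 s=1: L1-HIT | VC [17, 21, 15]
  [12] addr=0x64 blk=25 s=1: L1-HIT | VC [17, 21, 15]
  [13] addr=0x54 blk=21 s=1: VC-HIT | VC [17, 25, 15]
  [14] addr=0x55 blk=21 s=1: L1-HIT | VC [17, 25, 15]
  [15] addr=0x64 blk=25 s=1: VC-HIT | VC [17, 21, 15]

MISSES = 5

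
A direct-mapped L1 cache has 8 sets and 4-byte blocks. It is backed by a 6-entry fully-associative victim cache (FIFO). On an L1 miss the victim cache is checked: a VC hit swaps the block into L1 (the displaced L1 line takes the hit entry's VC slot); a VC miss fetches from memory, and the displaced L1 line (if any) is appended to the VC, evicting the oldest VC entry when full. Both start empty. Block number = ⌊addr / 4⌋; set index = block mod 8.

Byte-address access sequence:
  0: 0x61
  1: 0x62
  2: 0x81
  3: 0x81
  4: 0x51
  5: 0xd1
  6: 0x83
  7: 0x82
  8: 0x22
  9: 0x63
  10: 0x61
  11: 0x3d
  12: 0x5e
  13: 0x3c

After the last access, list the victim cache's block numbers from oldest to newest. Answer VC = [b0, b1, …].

VC = [8, 20, 32, 23]

0: 0x61 (blk 24, set 0) → MISS  vc=[]
1: 0x62 (blk 24, set 0) → L1-HIT  vc=[]
2: 0x81 (blk 32, set 0) → MISS  vc=[24]
3: 0x81 (blk 32, set 0) → L1-HIT  vc=[24]
4: 0x51 (blk 20, set 4) → MISS  vc=[24]
5: 0xd1 (blk 52, set 4) → MISS  vc=[24, 20]
6: 0x83 (blk 32, set 0) → L1-HIT  vc=[24, 20]
7: 0x82 (blk 32, set 0) → L1-HIT  vc=[24, 20]
8: 0x22 (blk 8, set 0) → MISS  vc=[24, 20, 32]
9: 0x63 (blk 24, set 0) → VC-HIT  vc=[8, 20, 32]
10: 0x61 (blk 24, set 0) → L1-HIT  vc=[8, 20, 32]
11: 0x3d (blk 15, set 7) → MISS  vc=[8, 20, 32]
12: 0x5e (blk 23, set 7) → MISS  vc=[8, 20, 32, 15]
13: 0x3c (blk 15, set 7) → VC-HIT  vc=[8, 20, 32, 23]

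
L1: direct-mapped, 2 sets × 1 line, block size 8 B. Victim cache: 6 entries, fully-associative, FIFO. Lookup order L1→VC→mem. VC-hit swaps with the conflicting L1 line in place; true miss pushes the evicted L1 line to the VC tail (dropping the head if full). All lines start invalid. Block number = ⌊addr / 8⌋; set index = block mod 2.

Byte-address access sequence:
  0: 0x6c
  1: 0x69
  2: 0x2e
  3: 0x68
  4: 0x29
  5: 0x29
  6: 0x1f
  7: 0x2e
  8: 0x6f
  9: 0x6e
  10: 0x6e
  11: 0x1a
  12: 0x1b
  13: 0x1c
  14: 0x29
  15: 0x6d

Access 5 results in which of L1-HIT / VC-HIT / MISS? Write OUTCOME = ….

OUTCOME = L1-HIT

#0 0x6c→b13/s1 MISS; vc=[]
#1 0x69→b13/s1 L1-HIT; vc=[]
#2 0x2e→b5/s1 MISS; vc=[13]
#3 0x68→b13/s1 VC-HIT; vc=[5]
#4 0x29→b5/s1 VC-HIT; vc=[13]
#5 0x29→b5/s1 L1-HIT; vc=[13]
#6 0x1f→b3/s1 MISS; vc=[13,5]
#7 0x2e→b5/s1 VC-HIT; vc=[13,3]
#8 0x6f→b13/s1 VC-HIT; vc=[5,3]
#9 0x6e→b13/s1 L1-HIT; vc=[5,3]
#10 0x6e→b13/s1 L1-HIT; vc=[5,3]
#11 0x1a→b3/s1 VC-HIT; vc=[5,13]
#12 0x1b→b3/s1 L1-HIT; vc=[5,13]
#13 0x1c→b3/s1 L1-HIT; vc=[5,13]
#14 0x29→b5/s1 VC-HIT; vc=[3,13]
#15 0x6d→b13/s1 VC-HIT; vc=[3,5]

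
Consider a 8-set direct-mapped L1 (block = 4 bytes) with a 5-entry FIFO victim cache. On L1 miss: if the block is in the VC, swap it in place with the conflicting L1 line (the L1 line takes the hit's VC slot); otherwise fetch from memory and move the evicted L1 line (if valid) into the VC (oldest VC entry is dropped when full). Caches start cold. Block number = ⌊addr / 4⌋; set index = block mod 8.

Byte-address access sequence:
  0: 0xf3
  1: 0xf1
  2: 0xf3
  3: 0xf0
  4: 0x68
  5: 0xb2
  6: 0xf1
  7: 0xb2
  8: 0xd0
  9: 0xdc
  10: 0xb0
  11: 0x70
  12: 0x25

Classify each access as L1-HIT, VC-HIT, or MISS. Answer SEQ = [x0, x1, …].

0: 0xf3 (blk 60, set 4) → MISS  vc=[]
1: 0xf1 (blk 60, set 4) → L1-HIT  vc=[]
2: 0xf3 (blk 60, set 4) → L1-HIT  vc=[]
3: 0xf0 (blk 60, set 4) → L1-HIT  vc=[]
4: 0x68 (blk 26, set 2) → MISS  vc=[]
5: 0xb2 (blk 44, set 4) → MISS  vc=[60]
6: 0xf1 (blk 60, set 4) → VC-HIT  vc=[44]
7: 0xb2 (blk 44, set 4) → VC-HIT  vc=[60]
8: 0xd0 (blk 52, set 4) → MISS  vc=[60, 44]
9: 0xdc (blk 55, set 7) → MISS  vc=[60, 44]
10: 0xb0 (blk 44, set 4) → VC-HIT  vc=[60, 52]
11: 0x70 (blk 28, set 4) → MISS  vc=[60, 52, 44]
12: 0x25 (blk 9, set 1) → MISS  vc=[60, 52, 44]

SEQ = [MISS, L1-HIT, L1-HIT, L1-HIT, MISS, MISS, VC-HIT, VC-HIT, MISS, MISS, VC-HIT, MISS, MISS]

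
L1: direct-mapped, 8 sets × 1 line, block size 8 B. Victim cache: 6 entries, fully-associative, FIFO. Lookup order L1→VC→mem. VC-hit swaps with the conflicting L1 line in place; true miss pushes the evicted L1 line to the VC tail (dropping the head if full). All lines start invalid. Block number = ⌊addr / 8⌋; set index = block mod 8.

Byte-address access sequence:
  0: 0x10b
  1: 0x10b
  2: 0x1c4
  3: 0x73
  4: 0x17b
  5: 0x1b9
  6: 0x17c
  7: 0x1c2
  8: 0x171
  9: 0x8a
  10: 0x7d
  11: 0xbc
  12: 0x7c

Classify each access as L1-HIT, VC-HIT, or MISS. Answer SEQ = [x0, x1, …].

0: 0x10b (blk 33, set 1) → MISS  vc=[]
1: 0x10b (blk 33, set 1) → L1-HIT  vc=[]
2: 0x1c4 (blk 56, set 0) → MISS  vc=[]
3: 0x73 (blk 14, set 6) → MISS  vc=[]
4: 0x17b (blk 47, set 7) → MISS  vc=[]
5: 0x1b9 (blk 55, set 7) → MISS  vc=[47]
6: 0x17c (blk 47, set 7) → VC-HIT  vc=[55]
7: 0x1c2 (blk 56, set 0) → L1-HIT  vc=[55]
8: 0x171 (blk 46, set 6) → MISS  vc=[55, 14]
9: 0x8a (blk 17, set 1) → MISS  vc=[55, 14, 33]
10: 0x7d (blk 15, set 7) → MISS  vc=[55, 14, 33, 47]
11: 0xbc (blk 23, set 7) → MISS  vc=[55, 14, 33, 47, 15]
12: 0x7c (blk 15, set 7) → VC-HIT  vc=[55, 14, 33, 47, 23]

SEQ = [MISS, L1-HIT, MISS, MISS, MISS, MISS, VC-HIT, L1-HIT, MISS, MISS, MISS, MISS, VC-HIT]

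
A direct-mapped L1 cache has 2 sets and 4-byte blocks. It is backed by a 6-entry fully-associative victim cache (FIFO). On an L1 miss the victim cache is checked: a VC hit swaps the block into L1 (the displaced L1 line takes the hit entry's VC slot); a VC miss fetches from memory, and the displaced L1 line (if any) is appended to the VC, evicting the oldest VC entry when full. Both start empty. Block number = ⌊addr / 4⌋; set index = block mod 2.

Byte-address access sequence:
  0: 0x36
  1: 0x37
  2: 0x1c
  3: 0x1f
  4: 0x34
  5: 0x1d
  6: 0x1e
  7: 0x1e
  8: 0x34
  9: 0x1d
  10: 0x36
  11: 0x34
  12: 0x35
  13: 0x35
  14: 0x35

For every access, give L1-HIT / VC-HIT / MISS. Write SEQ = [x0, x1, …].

SEQ = [MISS, L1-HIT, MISS, L1-HIT, VC-HIT, VC-HIT, L1-HIT, L1-HIT, VC-HIT, VC-HIT, VC-HIT, L1-HIT, L1-HIT, L1-HIT, L1-HIT]

  [0] addr=0x36 blk=13 s=1: MISS | VC []
  [1] addr=0x37 blk=13 s=1: L1-HIT | VC []
  [2] addr=0x1c blk=7 s=1: MISS | VC [13]
  [3] addr=0x1f blk=7 s=1: L1-HIT | VC [13]
  [4] addr=0x34 blk=13 s=1: VC-HIT | VC [7]
  [5] addr=0x1d blk=7 s=1: VC-HIT | VC [13]
  [6] addr=0x1e blk=7 s=1: L1-HIT | VC [13]
  [7] addr=0x1e blk=7 s=1: L1-HIT | VC [13]
  [8] addr=0x34 blk=13 s=1: VC-HIT | VC [7]
  [9] addr=0x1d blk=7 s=1: VC-HIT | VC [13]
  [10] addr=0x36 blk=13 s=1: VC-HIT | VC [7]
  [11] addr=0x34 blk=13 s=1: L1-HIT | VC [7]
  [12] addr=0x35 blk=13 s=1: L1-HIT | VC [7]
  [13] addr=0x35 blk=13 s=1: L1-HIT | VC [7]
  [14] addr=0x35 blk=13 s=1: L1-HIT | VC [7]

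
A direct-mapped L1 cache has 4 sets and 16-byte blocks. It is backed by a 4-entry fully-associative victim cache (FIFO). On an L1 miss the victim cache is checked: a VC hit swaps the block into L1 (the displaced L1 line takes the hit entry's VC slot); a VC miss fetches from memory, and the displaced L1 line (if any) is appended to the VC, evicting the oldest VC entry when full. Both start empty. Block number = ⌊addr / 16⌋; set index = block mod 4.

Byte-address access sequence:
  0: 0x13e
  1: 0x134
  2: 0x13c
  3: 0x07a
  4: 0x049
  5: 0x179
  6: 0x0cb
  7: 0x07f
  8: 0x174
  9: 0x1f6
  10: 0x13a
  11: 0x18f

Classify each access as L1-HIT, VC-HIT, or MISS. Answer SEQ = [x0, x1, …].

SEQ = [MISS, L1-HIT, L1-HIT, MISS, MISS, MISS, MISS, VC-HIT, VC-HIT, MISS, VC-HIT, MISS]

0: 0x13e (blk 19, set 3) → MISS  vc=[]
1: 0x134 (blk 19, set 3) → L1-HIT  vc=[]
2: 0x13c (blk 19, set 3) → L1-HIT  vc=[]
3: 0x7a (blk 7, set 3) → MISS  vc=[19]
4: 0x49 (blk 4, set 0) → MISS  vc=[19]
5: 0x179 (blk 23, set 3) → MISS  vc=[19, 7]
6: 0xcb (blk 12, set 0) → MISS  vc=[19, 7, 4]
7: 0x7f (blk 7, set 3) → VC-HIT  vc=[19, 23, 4]
8: 0x174 (blk 23, set 3) → VC-HIT  vc=[19, 7, 4]
9: 0x1f6 (blk 31, set 3) → MISS  vc=[19, 7, 4, 23]
10: 0x13a (blk 19, set 3) → VC-HIT  vc=[31, 7, 4, 23]
11: 0x18f (blk 24, set 0) → MISS  vc=[7, 4, 23, 12]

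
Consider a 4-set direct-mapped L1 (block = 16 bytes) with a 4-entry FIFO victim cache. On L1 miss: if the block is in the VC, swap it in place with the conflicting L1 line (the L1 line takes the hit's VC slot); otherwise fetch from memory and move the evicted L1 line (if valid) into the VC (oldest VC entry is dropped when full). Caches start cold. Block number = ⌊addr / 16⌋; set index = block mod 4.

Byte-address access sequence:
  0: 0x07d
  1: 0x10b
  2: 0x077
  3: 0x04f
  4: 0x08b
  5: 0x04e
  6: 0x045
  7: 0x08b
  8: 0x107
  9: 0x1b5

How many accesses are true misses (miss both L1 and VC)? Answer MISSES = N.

#0 0x7d→b7/s3 MISS; vc=[]
#1 0x10b→b16/s0 MISS; vc=[]
#2 0x77→b7/s3 L1-HIT; vc=[]
#3 0x4f→b4/s0 MISS; vc=[16]
#4 0x8b→b8/s0 MISS; vc=[16,4]
#5 0x4e→b4/s0 VC-HIT; vc=[16,8]
#6 0x45→b4/s0 L1-HIT; vc=[16,8]
#7 0x8b→b8/s0 VC-HIT; vc=[16,4]
#8 0x107→b16/s0 VC-HIT; vc=[8,4]
#9 0x1b5→b27/s3 MISS; vc=[8,4,7]

MISSES = 5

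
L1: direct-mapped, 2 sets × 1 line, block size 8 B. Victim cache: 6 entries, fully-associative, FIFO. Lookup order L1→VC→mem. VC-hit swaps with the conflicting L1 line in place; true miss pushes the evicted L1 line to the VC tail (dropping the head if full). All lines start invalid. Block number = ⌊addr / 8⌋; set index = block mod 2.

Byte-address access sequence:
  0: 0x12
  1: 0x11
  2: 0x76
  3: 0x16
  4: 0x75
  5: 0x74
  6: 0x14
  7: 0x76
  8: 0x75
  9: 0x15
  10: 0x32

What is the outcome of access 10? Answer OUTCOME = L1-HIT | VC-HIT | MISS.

#0 0x12→b2/s0 MISS; vc=[]
#1 0x11→b2/s0 L1-HIT; vc=[]
#2 0x76→b14/s0 MISS; vc=[2]
#3 0x16→b2/s0 VC-HIT; vc=[14]
#4 0x75→b14/s0 VC-HIT; vc=[2]
#5 0x74→b14/s0 L1-HIT; vc=[2]
#6 0x14→b2/s0 VC-HIT; vc=[14]
#7 0x76→b14/s0 VC-HIT; vc=[2]
#8 0x75→b14/s0 L1-HIT; vc=[2]
#9 0x15→b2/s0 VC-HIT; vc=[14]
#10 0x32→b6/s0 MISS; vc=[14,2]

OUTCOME = MISS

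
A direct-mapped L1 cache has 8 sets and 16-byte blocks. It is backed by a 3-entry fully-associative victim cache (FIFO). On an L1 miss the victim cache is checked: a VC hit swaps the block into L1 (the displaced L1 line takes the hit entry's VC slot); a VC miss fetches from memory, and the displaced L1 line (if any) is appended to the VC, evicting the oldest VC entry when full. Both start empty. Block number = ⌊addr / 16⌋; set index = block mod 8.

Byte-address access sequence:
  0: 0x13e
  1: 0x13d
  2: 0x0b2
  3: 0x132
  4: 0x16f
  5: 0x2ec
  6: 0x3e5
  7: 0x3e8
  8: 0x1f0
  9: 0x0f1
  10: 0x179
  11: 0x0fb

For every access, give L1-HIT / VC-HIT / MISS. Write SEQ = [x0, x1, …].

  [0] addr=0x13e blk=19 s=3: MISS | VC []
  [1] addr=0x13d blk=19 s=3: L1-HIT | VC []
  [2] addr=0xb2 blk=11 s=3: MISS | VC [19]
  [3] addr=0x132 blk=19 s=3: VC-HIT | VC [11]
  [4] addr=0x16f blk=22 s=6: MISS | VC [11]
  [5] addr=0x2ec blk=46 s=6: MISS | VC [11, 22]
  [6] addr=0x3e5 blk=62 s=6: MISS | VC [11, 22, 46]
  [7] addr=0x3e8 blk=62 s=6: L1-HIT | VC [11, 22, 46]
  [8] addr=0x1f0 blk=31 s=7: MISS | VC [11, 22, 46]
  [9] addr=0xf1 blk=15 s=7: MISS | VC [22, 46, 31]
  [10] addr=0x179 blk=23 s=7: MISS | VC [46, 31, 15]
  [11] addr=0xfb blk=15 s=7: VC-HIT | VC [46, 31, 23]

SEQ = [MISS, L1-HIT, MISS, VC-HIT, MISS, MISS, MISS, L1-HIT, MISS, MISS, MISS, VC-HIT]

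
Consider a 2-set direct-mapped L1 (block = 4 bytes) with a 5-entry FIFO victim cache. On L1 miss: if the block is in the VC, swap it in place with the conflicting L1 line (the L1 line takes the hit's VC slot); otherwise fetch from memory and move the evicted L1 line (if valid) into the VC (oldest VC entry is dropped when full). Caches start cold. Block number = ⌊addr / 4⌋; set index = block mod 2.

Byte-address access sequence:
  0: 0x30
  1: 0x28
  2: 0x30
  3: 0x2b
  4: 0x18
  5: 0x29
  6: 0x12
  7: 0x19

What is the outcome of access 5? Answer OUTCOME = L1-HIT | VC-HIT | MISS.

0: 0x30 (blk 12, set 0) → MISS  vc=[]
1: 0x28 (blk 10, set 0) → MISS  vc=[12]
2: 0x30 (blk 12, set 0) → VC-HIT  vc=[10]
3: 0x2b (blk 10, set 0) → VC-HIT  vc=[12]
4: 0x18 (blk 6, set 0) → MISS  vc=[12, 10]
5: 0x29 (blk 10, set 0) → VC-HIT  vc=[12, 6]
6: 0x12 (blk 4, set 0) → MISS  vc=[12, 6, 10]
7: 0x19 (blk 6, set 0) → VC-HIT  vc=[12, 4, 10]

OUTCOME = VC-HIT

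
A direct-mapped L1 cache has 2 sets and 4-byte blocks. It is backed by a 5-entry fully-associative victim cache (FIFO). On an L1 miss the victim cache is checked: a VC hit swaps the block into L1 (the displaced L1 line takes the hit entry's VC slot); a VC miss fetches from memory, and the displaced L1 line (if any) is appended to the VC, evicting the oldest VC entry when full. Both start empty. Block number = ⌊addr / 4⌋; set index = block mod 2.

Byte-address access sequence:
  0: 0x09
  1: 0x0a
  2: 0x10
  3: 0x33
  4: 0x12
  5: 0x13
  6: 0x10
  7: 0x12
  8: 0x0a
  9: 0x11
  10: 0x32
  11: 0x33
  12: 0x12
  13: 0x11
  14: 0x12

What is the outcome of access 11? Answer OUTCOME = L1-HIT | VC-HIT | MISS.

0: 0x9 (blk 2, set 0) → MISS  vc=[]
1: 0xa (blk 2, set 0) → L1-HIT  vc=[]
2: 0x10 (blk 4, set 0) → MISS  vc=[2]
3: 0x33 (blk 12, set 0) → MISS  vc=[2, 4]
4: 0x12 (blk 4, set 0) → VC-HIT  vc=[2, 12]
5: 0x13 (blk 4, set 0) → L1-HIT  vc=[2, 12]
6: 0x10 (blk 4, set 0) → L1-HIT  vc=[2, 12]
7: 0x12 (blk 4, set 0) → L1-HIT  vc=[2, 12]
8: 0xa (blk 2, set 0) → VC-HIT  vc=[4, 12]
9: 0x11 (blk 4, set 0) → VC-HIT  vc=[2, 12]
10: 0x32 (blk 12, set 0) → VC-HIT  vc=[2, 4]
11: 0x33 (blk 12, set 0) → L1-HIT  vc=[2, 4]
12: 0x12 (blk 4, set 0) → VC-HIT  vc=[2, 12]
13: 0x11 (blk 4, set 0) → L1-HIT  vc=[2, 12]
14: 0x12 (blk 4, set 0) → L1-HIT  vc=[2, 12]

OUTCOME = L1-HIT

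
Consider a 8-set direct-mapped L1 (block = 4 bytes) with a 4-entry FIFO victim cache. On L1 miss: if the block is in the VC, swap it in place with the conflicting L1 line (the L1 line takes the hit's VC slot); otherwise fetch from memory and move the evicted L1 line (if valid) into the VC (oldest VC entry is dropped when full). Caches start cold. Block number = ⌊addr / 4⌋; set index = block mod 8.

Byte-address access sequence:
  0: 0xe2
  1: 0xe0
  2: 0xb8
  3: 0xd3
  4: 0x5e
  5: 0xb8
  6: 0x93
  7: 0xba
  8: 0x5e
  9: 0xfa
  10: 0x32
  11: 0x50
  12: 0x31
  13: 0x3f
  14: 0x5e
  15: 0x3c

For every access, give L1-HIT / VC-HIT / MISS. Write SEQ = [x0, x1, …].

#0 0xe2→b56/s0 MISS; vc=[]
#1 0xe0→b56/s0 L1-HIT; vc=[]
#2 0xb8→b46/s6 MISS; vc=[]
#3 0xd3→b52/s4 MISS; vc=[]
#4 0x5e→b23/s7 MISS; vc=[]
#5 0xb8→b46/s6 L1-HIT; vc=[]
#6 0x93→b36/s4 MISS; vc=[52]
#7 0xba→b46/s6 L1-HIT; vc=[52]
#8 0x5e→b23/s7 L1-HIT; vc=[52]
#9 0xfa→b62/s6 MISS; vc=[52,46]
#10 0x32→b12/s4 MISS; vc=[52,46,36]
#11 0x50→b20/s4 MISS; vc=[52,46,36,12]
#12 0x31→b12/s4 VC-HIT; vc=[52,46,36,20]
#13 0x3f→b15/s7 MISS; vc=[46,36,20,23]
#14 0x5e→b23/s7 VC-HIT; vc=[46,36,20,15]
#15 0x3c→b15/s7 VC-HIT; vc=[46,36,20,23]

SEQ = [MISS, L1-HIT, MISS, MISS, MISS, L1-HIT, MISS, L1-HIT, L1-HIT, MISS, MISS, MISS, VC-HIT, MISS, VC-HIT, VC-HIT]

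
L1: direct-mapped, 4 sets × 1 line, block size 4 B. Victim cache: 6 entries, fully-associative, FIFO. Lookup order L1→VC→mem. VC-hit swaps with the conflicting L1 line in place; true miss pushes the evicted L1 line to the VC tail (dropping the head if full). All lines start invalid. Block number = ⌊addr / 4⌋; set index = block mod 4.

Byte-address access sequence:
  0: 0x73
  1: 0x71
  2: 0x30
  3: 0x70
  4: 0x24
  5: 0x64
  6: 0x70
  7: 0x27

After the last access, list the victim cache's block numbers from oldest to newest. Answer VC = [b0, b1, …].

VC = [12, 25]

  [0] addr=0x73 blk=28 s=0: MISS | VC []
  [1] addr=0x71 blk=28 s=0: L1-HIT | VC []
  [2] addr=0x30 blk=12 s=0: MISS | VC [28]
  [3] addr=0x70 blk=28 s=0: VC-HIT | VC [12]
  [4] addr=0x24 blk=9 s=1: MISS | VC [12]
  [5] addr=0x64 blk=25 s=1: MISS | VC [12, 9]
  [6] addr=0x70 blk=28 s=0: L1-HIT | VC [12, 9]
  [7] addr=0x27 blk=9 s=1: VC-HIT | VC [12, 25]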